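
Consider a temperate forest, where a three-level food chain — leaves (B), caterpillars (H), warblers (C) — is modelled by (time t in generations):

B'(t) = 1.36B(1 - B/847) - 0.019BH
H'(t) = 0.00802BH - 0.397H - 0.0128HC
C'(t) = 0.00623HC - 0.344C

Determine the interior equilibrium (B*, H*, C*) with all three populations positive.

B* ≈ 194, H* ≈ 55.2, C* ≈ 90.3

From dC/dt = 0: 0.00623H* = 0.344, so H* = 55.2.
From dB/dt = 0: 1.36(1 - B*/847) = 0.019·55.2, giving B* = 847·(1 - 0.771) = 194.
From dH/dt = 0: 0.00802·194 - 0.397 = 0.0128C*, so C* = 1.16/0.0128 = 90.3.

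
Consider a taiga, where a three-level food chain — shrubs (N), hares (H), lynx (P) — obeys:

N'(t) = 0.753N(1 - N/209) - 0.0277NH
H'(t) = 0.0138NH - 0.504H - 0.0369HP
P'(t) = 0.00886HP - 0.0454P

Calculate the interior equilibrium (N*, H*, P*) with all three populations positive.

From dP/dt = 0: 0.00886H* = 0.0454, so H* = 5.12.
From dN/dt = 0: 0.753(1 - N*/209) = 0.0277·5.12, giving N* = 209·(1 - 0.188) = 170.
From dH/dt = 0: 0.0138·170 - 0.504 = 0.0369P*, so P* = 1.84/0.0369 = 49.8.

N* ≈ 170, H* ≈ 5.12, P* ≈ 49.8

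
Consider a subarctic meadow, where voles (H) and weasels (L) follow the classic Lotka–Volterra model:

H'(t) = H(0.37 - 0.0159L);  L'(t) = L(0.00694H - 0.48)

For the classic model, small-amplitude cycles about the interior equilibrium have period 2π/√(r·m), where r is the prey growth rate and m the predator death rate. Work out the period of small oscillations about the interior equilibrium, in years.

T ≈ 14.9 years

Here r = 0.37 and m = 0.48, so r·m = 0.178.
ω = √0.178 = 0.421 per year, hence T = 2π/ω ≈ 14.9 years.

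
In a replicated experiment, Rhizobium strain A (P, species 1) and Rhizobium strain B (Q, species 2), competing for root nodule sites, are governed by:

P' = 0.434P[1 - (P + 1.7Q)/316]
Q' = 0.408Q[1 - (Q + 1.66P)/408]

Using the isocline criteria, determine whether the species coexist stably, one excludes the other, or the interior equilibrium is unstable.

unstable coexistence (outcome depends on initial conditions)

Compare the nullcline intercepts: K1/α12 = 316/1.7 = 186 < K2 = 408; K2/α21 = 408/1.66 = 246 < K1 = 316.
Since both are reversed, neither can invade when rare; the interior point is a saddle.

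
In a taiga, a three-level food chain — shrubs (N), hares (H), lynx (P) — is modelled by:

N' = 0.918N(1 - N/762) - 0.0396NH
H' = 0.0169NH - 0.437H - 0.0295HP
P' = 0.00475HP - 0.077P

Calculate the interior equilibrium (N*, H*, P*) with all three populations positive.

From dP/dt = 0: 0.00475H* = 0.077, so H* = 16.2.
From dN/dt = 0: 0.918(1 - N*/762) = 0.0396·16.2, giving N* = 762·(1 - 0.699) = 229.
From dH/dt = 0: 0.0169·229 - 0.437 = 0.0295P*, so P* = 3.44/0.0295 = 116.

N* ≈ 229, H* ≈ 16.2, P* ≈ 116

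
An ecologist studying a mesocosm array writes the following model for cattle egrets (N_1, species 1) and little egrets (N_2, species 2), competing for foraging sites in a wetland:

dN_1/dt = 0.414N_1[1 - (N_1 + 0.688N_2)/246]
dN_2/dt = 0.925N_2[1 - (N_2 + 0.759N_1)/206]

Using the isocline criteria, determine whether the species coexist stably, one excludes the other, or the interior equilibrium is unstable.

Compare the nullcline intercepts: K1/α12 = 246/0.688 = 358 > K2 = 206; K2/α21 = 206/0.759 = 271 > K1 = 246.
Since both inequalities hold, each species can invade when rare, so the interior equilibrium is stable.

stable coexistence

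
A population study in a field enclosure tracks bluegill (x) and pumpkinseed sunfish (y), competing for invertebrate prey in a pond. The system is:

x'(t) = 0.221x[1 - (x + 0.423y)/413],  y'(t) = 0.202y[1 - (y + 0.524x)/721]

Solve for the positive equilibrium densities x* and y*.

Setting both brackets to zero gives the nullclines x + 0.423y = 413 and 0.524x + y = 721.
Substituting y = 721 - 0.524x into the first: x(1 - 0.423·0.524) = 413 - 0.423·721.
So x* = 108/0.778 = 139, and then y* = 721 - 0.524·139 = 648.

x* ≈ 139, y* ≈ 648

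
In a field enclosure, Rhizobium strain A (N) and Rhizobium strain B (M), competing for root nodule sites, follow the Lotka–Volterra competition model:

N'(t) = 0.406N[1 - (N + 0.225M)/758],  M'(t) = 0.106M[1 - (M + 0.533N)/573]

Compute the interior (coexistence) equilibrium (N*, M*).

Setting both brackets to zero gives the nullclines N + 0.225M = 758 and 0.533N + M = 573.
Substituting M = 573 - 0.533N into the first: N(1 - 0.225·0.533) = 758 - 0.225·573.
So N* = 629/0.88 = 715, and then M* = 573 - 0.533·715 = 192.

N* ≈ 715, M* ≈ 192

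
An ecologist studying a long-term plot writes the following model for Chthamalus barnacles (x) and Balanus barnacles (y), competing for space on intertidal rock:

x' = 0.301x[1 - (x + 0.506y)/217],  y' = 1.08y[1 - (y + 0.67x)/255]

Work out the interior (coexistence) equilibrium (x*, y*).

Setting both brackets to zero gives the nullclines x + 0.506y = 217 and 0.67x + y = 255.
Substituting y = 255 - 0.67x into the first: x(1 - 0.506·0.67) = 217 - 0.506·255.
So x* = 88/0.661 = 133, and then y* = 255 - 0.67·133 = 166.

x* ≈ 133, y* ≈ 166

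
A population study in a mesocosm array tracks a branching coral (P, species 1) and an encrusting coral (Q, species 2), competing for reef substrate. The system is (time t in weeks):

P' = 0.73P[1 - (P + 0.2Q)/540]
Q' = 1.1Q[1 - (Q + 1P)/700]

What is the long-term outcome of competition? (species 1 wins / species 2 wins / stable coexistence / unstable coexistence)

Compare the nullcline intercepts: K1/α12 = 540/0.2 = 2700 > K2 = 700; K2/α21 = 700/1 = 700 > K1 = 540.
Since both inequalities hold, each species can invade when rare, so the interior equilibrium is stable.

stable coexistence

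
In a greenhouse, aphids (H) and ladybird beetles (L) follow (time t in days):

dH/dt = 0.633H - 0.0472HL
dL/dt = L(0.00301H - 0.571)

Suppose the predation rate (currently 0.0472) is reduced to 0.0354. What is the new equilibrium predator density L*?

At the interior fixed point, setting dH/dt = 0 with H > 0 fixes L* = (prey growth rate)/(HL coefficient) — independent of the other coefficients.
With the change, L* = 0.633/0.0354 = 17.9; it rises from 13.4.

L* ≈ 17.9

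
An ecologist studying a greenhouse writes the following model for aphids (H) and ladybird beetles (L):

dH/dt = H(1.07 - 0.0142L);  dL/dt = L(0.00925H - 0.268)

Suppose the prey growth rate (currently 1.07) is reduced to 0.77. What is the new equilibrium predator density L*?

At the interior fixed point, setting dH/dt = 0 with H > 0 fixes L* = (prey growth rate)/(HL coefficient) — independent of the other coefficients.
With the change, L* = 0.77/0.0142 = 54.2; it falls from 75.4.

L* ≈ 54.2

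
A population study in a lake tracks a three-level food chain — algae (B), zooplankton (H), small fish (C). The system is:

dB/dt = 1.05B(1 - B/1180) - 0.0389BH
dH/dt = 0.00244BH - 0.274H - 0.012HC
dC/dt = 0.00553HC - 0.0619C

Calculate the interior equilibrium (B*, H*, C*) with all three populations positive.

From dC/dt = 0: 0.00553H* = 0.0619, so H* = 11.2.
From dB/dt = 0: 1.05(1 - B*/1180) = 0.0389·11.2, giving B* = 1180·(1 - 0.415) = 691.
From dH/dt = 0: 0.00244·691 - 0.274 = 0.012C*, so C* = 1.41/0.012 = 118.

B* ≈ 691, H* ≈ 11.2, C* ≈ 118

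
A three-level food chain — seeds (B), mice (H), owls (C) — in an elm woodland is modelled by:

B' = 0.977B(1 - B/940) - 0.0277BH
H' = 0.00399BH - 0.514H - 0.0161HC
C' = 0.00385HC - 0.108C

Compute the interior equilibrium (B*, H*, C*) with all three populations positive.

From dC/dt = 0: 0.00385H* = 0.108, so H* = 28.1.
From dB/dt = 0: 0.977(1 - B*/940) = 0.0277·28.1, giving B* = 940·(1 - 0.795) = 192.
From dH/dt = 0: 0.00399·192 - 0.514 = 0.0161C*, so C* = 0.254/0.0161 = 15.8.

B* ≈ 192, H* ≈ 28.1, C* ≈ 15.8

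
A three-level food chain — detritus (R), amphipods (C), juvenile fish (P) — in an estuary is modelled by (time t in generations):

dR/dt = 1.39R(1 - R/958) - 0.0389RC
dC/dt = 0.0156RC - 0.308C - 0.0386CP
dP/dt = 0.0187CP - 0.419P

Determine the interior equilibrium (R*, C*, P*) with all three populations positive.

From dP/dt = 0: 0.0187C* = 0.419, so C* = 22.4.
From dR/dt = 0: 1.39(1 - R*/958) = 0.0389·22.4, giving R* = 958·(1 - 0.627) = 357.
From dC/dt = 0: 0.0156·357 - 0.308 = 0.0386P*, so P* = 5.27/0.0386 = 136.

R* ≈ 357, C* ≈ 22.4, P* ≈ 136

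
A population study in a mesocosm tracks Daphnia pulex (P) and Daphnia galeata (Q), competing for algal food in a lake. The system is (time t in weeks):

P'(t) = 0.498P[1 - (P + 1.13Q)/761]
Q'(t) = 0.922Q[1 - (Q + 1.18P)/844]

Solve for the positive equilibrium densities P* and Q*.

P* ≈ 578, Q* ≈ 162

Setting both brackets to zero gives the nullclines P + 1.13Q = 761 and 1.18P + Q = 844.
Substituting Q = 844 - 1.18P into the first: P(1 - 1.13·1.18) = 761 - 1.13·844.
So P* = -193/-0.333 = 578, and then Q* = 844 - 1.18·578 = 162.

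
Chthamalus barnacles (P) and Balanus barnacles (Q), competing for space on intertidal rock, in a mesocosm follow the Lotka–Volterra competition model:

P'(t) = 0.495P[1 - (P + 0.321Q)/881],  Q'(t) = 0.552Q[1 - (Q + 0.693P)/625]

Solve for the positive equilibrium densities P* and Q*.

P* ≈ 875, Q* ≈ 18.6

Setting both brackets to zero gives the nullclines P + 0.321Q = 881 and 0.693P + Q = 625.
Substituting Q = 625 - 0.693P into the first: P(1 - 0.321·0.693) = 881 - 0.321·625.
So P* = 680/0.778 = 875, and then Q* = 625 - 0.693·875 = 18.6.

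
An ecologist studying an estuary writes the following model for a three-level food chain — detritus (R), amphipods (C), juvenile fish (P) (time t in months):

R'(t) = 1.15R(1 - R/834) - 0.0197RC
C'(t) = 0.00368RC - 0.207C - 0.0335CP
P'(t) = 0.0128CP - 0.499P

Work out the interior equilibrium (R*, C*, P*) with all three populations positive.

R* ≈ 277, C* ≈ 39, P* ≈ 24.3

From dP/dt = 0: 0.0128C* = 0.499, so C* = 39.
From dR/dt = 0: 1.15(1 - R*/834) = 0.0197·39, giving R* = 834·(1 - 0.668) = 277.
From dC/dt = 0: 0.00368·277 - 0.207 = 0.0335P*, so P* = 0.813/0.0335 = 24.3.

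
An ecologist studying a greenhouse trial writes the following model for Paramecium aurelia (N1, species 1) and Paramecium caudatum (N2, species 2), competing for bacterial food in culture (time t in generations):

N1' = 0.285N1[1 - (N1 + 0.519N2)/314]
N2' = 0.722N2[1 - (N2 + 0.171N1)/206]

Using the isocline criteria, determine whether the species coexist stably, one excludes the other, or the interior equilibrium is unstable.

stable coexistence

Compare the nullcline intercepts: K1/α12 = 314/0.519 = 605 > K2 = 206; K2/α21 = 206/0.171 = 1200 > K1 = 314.
Since both inequalities hold, each species can invade when rare, so the interior equilibrium is stable.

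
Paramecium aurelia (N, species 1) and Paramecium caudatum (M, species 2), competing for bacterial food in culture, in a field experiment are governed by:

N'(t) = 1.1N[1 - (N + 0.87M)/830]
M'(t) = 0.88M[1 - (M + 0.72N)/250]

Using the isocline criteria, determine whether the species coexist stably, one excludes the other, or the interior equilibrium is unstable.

species 1 excludes species 2

Compare the nullcline intercepts: K1/α12 = 830/0.87 = 954 > K2 = 250; K2/α21 = 250/0.72 = 347 < K1 = 830.
Since the inequalities point opposite ways, species 1 can invade but species 2 cannot.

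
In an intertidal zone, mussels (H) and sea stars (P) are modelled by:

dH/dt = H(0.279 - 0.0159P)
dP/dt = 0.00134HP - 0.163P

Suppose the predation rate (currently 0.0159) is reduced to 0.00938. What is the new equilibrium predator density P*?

P* ≈ 29.7

At the interior fixed point, setting dH/dt = 0 with H > 0 fixes P* = (prey growth rate)/(HP coefficient) — independent of the other coefficients.
With the change, P* = 0.279/0.00938 = 29.7; it rises from 17.5.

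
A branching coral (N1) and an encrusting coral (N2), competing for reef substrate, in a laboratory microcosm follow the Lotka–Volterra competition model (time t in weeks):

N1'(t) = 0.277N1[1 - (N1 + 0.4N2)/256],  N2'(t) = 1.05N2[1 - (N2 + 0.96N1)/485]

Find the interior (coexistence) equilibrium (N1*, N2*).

N1* ≈ 101, N2* ≈ 388

Setting both brackets to zero gives the nullclines N1 + 0.4N2 = 256 and 0.96N1 + N2 = 485.
Substituting N2 = 485 - 0.96N1 into the first: N1(1 - 0.4·0.96) = 256 - 0.4·485.
So N1* = 62/0.616 = 101, and then N2* = 485 - 0.96·101 = 388.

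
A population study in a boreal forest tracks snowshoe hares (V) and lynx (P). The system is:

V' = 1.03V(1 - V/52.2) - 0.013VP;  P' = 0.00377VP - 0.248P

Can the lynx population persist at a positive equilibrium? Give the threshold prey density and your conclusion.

The predator equation gives dP/dt > 0 only when V > 0.248/0.00377 = 65.8.
Without the predator, V → K = 52.2. Since 52.2 < 65.8, the predator cannot invade.

Threshold V = 65.8; K < 65.8, so no, the predator goes extinct.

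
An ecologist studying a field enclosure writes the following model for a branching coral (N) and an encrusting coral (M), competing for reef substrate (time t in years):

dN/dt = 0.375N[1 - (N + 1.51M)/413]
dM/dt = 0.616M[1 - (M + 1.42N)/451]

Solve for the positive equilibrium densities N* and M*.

N* ≈ 234, M* ≈ 118

Setting both brackets to zero gives the nullclines N + 1.51M = 413 and 1.42N + M = 451.
Substituting M = 451 - 1.42N into the first: N(1 - 1.51·1.42) = 413 - 1.51·451.
So N* = -268/-1.14 = 234, and then M* = 451 - 1.42·234 = 118.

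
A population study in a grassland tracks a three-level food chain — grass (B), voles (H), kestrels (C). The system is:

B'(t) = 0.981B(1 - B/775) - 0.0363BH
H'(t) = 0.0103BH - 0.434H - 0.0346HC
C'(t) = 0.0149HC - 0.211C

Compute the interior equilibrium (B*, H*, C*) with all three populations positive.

From dC/dt = 0: 0.0149H* = 0.211, so H* = 14.2.
From dB/dt = 0: 0.981(1 - B*/775) = 0.0363·14.2, giving B* = 775·(1 - 0.524) = 369.
From dH/dt = 0: 0.0103·369 - 0.434 = 0.0346C*, so C* = 3.37/0.0346 = 97.3.

B* ≈ 369, H* ≈ 14.2, C* ≈ 97.3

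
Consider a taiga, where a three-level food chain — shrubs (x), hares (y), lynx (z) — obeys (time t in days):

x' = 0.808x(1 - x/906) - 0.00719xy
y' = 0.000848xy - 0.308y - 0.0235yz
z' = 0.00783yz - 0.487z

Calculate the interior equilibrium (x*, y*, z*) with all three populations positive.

x* ≈ 405, y* ≈ 62.2, z* ≈ 1.49

From dz/dt = 0: 0.00783y* = 0.487, so y* = 62.2.
From dx/dt = 0: 0.808(1 - x*/906) = 0.00719·62.2, giving x* = 906·(1 - 0.553) = 405.
From dy/dt = 0: 0.000848·405 - 0.308 = 0.0235z*, so z* = 0.0351/0.0235 = 1.49.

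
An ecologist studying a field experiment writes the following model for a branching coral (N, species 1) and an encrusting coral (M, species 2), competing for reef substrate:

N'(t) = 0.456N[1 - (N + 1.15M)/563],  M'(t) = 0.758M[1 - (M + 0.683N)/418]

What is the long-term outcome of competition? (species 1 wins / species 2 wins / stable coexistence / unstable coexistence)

stable coexistence

Compare the nullcline intercepts: K1/α12 = 563/1.15 = 490 > K2 = 418; K2/α21 = 418/0.683 = 612 > K1 = 563.
Since both inequalities hold, each species can invade when rare, so the interior equilibrium is stable.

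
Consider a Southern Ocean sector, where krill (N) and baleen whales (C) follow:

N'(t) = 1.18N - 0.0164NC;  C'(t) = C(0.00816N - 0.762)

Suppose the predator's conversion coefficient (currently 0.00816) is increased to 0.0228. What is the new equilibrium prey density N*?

N* ≈ 33.4

At the interior fixed point, setting dC/dt = 0 with C > 0 fixes N* = (predator death rate)/(NC coefficient) — independent of the other coefficients.
With the change, N* = 0.762/0.0228 = 33.4; it falls from 93.4.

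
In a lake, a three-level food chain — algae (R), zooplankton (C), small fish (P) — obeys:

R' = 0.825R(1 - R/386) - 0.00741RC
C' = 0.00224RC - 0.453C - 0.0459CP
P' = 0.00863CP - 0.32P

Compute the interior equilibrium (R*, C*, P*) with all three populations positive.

R* ≈ 257, C* ≈ 37.1, P* ≈ 2.69

From dP/dt = 0: 0.00863C* = 0.32, so C* = 37.1.
From dR/dt = 0: 0.825(1 - R*/386) = 0.00741·37.1, giving R* = 386·(1 - 0.333) = 257.
From dC/dt = 0: 0.00224·257 - 0.453 = 0.0459P*, so P* = 0.124/0.0459 = 2.69.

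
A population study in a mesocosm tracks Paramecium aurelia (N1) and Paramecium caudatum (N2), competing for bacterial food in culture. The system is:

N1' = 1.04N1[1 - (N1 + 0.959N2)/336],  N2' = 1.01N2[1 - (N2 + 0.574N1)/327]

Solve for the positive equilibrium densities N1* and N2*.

N1* ≈ 49.8, N2* ≈ 298

Setting both brackets to zero gives the nullclines N1 + 0.959N2 = 336 and 0.574N1 + N2 = 327.
Substituting N2 = 327 - 0.574N1 into the first: N1(1 - 0.959·0.574) = 336 - 0.959·327.
So N1* = 22.4/0.45 = 49.8, and then N2* = 327 - 0.574·49.8 = 298.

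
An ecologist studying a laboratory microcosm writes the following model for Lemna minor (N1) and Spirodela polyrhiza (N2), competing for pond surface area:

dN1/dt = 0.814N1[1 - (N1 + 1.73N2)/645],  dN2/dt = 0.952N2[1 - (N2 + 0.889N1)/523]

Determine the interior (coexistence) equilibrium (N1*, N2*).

Setting both brackets to zero gives the nullclines N1 + 1.73N2 = 645 and 0.889N1 + N2 = 523.
Substituting N2 = 523 - 0.889N1 into the first: N1(1 - 1.73·0.889) = 645 - 1.73·523.
So N1* = -260/-0.538 = 483, and then N2* = 523 - 0.889·483 = 93.7.

N1* ≈ 483, N2* ≈ 93.7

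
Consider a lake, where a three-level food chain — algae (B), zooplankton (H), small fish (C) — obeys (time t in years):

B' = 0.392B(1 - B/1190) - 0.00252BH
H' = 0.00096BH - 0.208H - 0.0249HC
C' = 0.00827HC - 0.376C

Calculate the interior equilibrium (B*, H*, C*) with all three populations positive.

From dC/dt = 0: 0.00827H* = 0.376, so H* = 45.5.
From dB/dt = 0: 0.392(1 - B*/1190) = 0.00252·45.5, giving B* = 1190·(1 - 0.292) = 842.
From dH/dt = 0: 0.00096·842 - 0.208 = 0.0249C*, so C* = 0.601/0.0249 = 24.1.

B* ≈ 842, H* ≈ 45.5, C* ≈ 24.1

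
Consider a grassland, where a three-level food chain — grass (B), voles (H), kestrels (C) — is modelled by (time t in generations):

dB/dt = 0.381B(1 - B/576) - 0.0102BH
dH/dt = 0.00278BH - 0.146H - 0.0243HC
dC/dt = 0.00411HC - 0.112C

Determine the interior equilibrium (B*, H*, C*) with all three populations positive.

From dC/dt = 0: 0.00411H* = 0.112, so H* = 27.3.
From dB/dt = 0: 0.381(1 - B*/576) = 0.0102·27.3, giving B* = 576·(1 - 0.73) = 156.
From dH/dt = 0: 0.00278·156 - 0.146 = 0.0243C*, so C* = 0.287/0.0243 = 11.8.

B* ≈ 156, H* ≈ 27.3, C* ≈ 11.8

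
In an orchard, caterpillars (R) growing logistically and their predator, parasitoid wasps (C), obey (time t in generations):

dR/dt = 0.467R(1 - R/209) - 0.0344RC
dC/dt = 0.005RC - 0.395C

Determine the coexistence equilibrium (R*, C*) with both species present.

From dC/dt = 0 with C > 0: 0.005R* = 0.395, so R* = 79.
Substitute into dR/dt = 0: 0.467(1 - 79/209) = 0.0344C*.
The bracket is 0.622, giving C* = 0.29/0.0344 = 8.44.

R* ≈ 79, C* ≈ 8.44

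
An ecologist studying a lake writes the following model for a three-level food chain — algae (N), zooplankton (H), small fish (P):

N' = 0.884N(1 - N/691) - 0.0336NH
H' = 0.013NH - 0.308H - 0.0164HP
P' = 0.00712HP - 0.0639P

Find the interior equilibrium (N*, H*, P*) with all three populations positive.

From dP/dt = 0: 0.00712H* = 0.0639, so H* = 8.97.
From dN/dt = 0: 0.884(1 - N*/691) = 0.0336·8.97, giving N* = 691·(1 - 0.341) = 455.
From dH/dt = 0: 0.013·455 - 0.308 = 0.0164P*, so P* = 5.61/0.0164 = 342.

N* ≈ 455, H* ≈ 8.97, P* ≈ 342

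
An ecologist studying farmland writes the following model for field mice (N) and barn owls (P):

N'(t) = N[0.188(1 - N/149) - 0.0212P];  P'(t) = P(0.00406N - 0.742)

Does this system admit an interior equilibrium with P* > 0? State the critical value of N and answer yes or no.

The predator equation gives dP/dt > 0 only when N > 0.742/0.00406 = 183.
Without the predator, N → K = 149. Since 149 < 183, the predator cannot invade.

Threshold N = 183; K < 183, so no, the predator goes extinct.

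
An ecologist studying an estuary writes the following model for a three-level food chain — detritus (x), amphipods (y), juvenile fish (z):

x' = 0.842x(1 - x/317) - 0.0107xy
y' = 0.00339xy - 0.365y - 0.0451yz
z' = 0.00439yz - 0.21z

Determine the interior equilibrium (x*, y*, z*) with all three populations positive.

From dz/dt = 0: 0.00439y* = 0.21, so y* = 47.8.
From dx/dt = 0: 0.842(1 - x*/317) = 0.0107·47.8, giving x* = 317·(1 - 0.608) = 124.
From dy/dt = 0: 0.00339·124 - 0.365 = 0.0451z*, so z* = 0.0564/0.0451 = 1.25.

x* ≈ 124, y* ≈ 47.8, z* ≈ 1.25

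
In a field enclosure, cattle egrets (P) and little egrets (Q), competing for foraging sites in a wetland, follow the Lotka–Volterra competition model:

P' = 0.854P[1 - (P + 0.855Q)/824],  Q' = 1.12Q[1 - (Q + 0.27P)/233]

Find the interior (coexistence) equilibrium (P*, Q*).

Setting both brackets to zero gives the nullclines P + 0.855Q = 824 and 0.27P + Q = 233.
Substituting Q = 233 - 0.27P into the first: P(1 - 0.855·0.27) = 824 - 0.855·233.
So P* = 625/0.769 = 812, and then Q* = 233 - 0.27·812 = 13.7.

P* ≈ 812, Q* ≈ 13.7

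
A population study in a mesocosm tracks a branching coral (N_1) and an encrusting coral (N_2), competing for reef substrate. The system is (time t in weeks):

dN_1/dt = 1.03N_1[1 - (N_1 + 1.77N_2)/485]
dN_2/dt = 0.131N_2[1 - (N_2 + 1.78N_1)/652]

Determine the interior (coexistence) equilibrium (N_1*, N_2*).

Setting both brackets to zero gives the nullclines N_1 + 1.77N_2 = 485 and 1.78N_1 + N_2 = 652.
Substituting N_2 = 652 - 1.78N_1 into the first: N_1(1 - 1.77·1.78) = 485 - 1.77·652.
So N_1* = -669/-2.15 = 311, and then N_2* = 652 - 1.78·311 = 98.3.

N_1* ≈ 311, N_2* ≈ 98.3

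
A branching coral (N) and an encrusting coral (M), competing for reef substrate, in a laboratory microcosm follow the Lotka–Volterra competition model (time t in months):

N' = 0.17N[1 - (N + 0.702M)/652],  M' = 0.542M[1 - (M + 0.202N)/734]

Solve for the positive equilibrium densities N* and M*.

N* ≈ 159, M* ≈ 702

Setting both brackets to zero gives the nullclines N + 0.702M = 652 and 0.202N + M = 734.
Substituting M = 734 - 0.202N into the first: N(1 - 0.702·0.202) = 652 - 0.702·734.
So N* = 137/0.858 = 159, and then M* = 734 - 0.202·159 = 702.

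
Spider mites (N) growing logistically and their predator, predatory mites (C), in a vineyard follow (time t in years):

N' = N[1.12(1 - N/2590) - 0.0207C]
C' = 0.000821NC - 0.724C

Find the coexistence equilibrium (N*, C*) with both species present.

N* ≈ 882, C* ≈ 35.7

From dC/dt = 0 with C > 0: 0.000821N* = 0.724, so N* = 882.
Substitute into dN/dt = 0: 1.12(1 - 882/2590) = 0.0207C*.
The bracket is 0.66, giving C* = 0.739/0.0207 = 35.7.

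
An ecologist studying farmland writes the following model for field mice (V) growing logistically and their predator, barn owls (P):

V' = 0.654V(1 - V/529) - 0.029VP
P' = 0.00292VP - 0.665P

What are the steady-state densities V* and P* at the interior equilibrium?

V* ≈ 228, P* ≈ 12.8

From dP/dt = 0 with P > 0: 0.00292V* = 0.665, so V* = 228.
Substitute into dV/dt = 0: 0.654(1 - 228/529) = 0.029P*.
The bracket is 0.569, giving P* = 0.372/0.029 = 12.8.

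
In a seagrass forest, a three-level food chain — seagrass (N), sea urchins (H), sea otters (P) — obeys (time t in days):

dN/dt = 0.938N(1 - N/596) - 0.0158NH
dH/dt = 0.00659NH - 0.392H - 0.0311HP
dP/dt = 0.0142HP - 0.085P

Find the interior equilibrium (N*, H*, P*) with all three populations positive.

N* ≈ 536, H* ≈ 5.99, P* ≈ 101

From dP/dt = 0: 0.0142H* = 0.085, so H* = 5.99.
From dN/dt = 0: 0.938(1 - N*/596) = 0.0158·5.99, giving N* = 596·(1 - 0.101) = 536.
From dH/dt = 0: 0.00659·536 - 0.392 = 0.0311P*, so P* = 3.14/0.0311 = 101.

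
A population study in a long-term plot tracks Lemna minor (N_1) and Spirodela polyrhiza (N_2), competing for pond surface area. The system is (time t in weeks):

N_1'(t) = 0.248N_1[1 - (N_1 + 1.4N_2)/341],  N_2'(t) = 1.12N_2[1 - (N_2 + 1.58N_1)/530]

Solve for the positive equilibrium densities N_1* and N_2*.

Setting both brackets to zero gives the nullclines N_1 + 1.4N_2 = 341 and 1.58N_1 + N_2 = 530.
Substituting N_2 = 530 - 1.58N_1 into the first: N_1(1 - 1.4·1.58) = 341 - 1.4·530.
So N_1* = -401/-1.21 = 331, and then N_2* = 530 - 1.58·331 = 7.24.

N_1* ≈ 331, N_2* ≈ 7.24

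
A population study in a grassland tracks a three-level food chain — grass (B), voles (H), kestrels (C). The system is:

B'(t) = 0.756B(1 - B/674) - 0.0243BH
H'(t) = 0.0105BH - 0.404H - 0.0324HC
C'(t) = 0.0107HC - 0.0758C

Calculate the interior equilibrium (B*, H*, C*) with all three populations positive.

B* ≈ 521, H* ≈ 7.08, C* ≈ 156

From dC/dt = 0: 0.0107H* = 0.0758, so H* = 7.08.
From dB/dt = 0: 0.756(1 - B*/674) = 0.0243·7.08, giving B* = 674·(1 - 0.228) = 521.
From dH/dt = 0: 0.0105·521 - 0.404 = 0.0324C*, so C* = 5.06/0.0324 = 156.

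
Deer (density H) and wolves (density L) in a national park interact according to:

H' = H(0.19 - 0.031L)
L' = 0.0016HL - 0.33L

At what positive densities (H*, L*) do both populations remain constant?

H* ≈ 206, L* ≈ 6.13

Set dL/dt = 0 with L > 0: 0.0016H - 0.33 = 0, so H* = 0.33/0.0016 = 206.
Set dH/dt = 0 with H > 0: 0.19 - 0.031L = 0, so L* = 0.19/0.031 = 6.13.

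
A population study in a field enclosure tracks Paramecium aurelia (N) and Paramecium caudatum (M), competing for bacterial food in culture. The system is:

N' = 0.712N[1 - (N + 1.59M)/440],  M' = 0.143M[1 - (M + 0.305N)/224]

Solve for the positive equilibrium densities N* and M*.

Setting both brackets to zero gives the nullclines N + 1.59M = 440 and 0.305N + M = 224.
Substituting M = 224 - 0.305N into the first: N(1 - 1.59·0.305) = 440 - 1.59·224.
So N* = 83.8/0.515 = 163, and then M* = 224 - 0.305·163 = 174.

N* ≈ 163, M* ≈ 174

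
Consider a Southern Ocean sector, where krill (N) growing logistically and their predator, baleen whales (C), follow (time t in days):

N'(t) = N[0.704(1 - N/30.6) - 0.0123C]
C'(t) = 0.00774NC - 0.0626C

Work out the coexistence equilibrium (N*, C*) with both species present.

From dC/dt = 0 with C > 0: 0.00774N* = 0.0626, so N* = 8.09.
Substitute into dN/dt = 0: 0.704(1 - 8.09/30.6) = 0.0123C*.
The bracket is 0.736, giving C* = 0.518/0.0123 = 42.1.

N* ≈ 8.09, C* ≈ 42.1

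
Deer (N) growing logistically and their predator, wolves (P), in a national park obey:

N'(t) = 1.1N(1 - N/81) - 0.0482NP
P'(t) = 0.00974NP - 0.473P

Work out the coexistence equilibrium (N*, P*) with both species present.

From dP/dt = 0 with P > 0: 0.00974N* = 0.473, so N* = 48.6.
Substitute into dN/dt = 0: 1.1(1 - 48.6/81) = 0.0482P*.
The bracket is 0.4, giving P* = 0.441/0.0482 = 9.14.

N* ≈ 48.6, P* ≈ 9.14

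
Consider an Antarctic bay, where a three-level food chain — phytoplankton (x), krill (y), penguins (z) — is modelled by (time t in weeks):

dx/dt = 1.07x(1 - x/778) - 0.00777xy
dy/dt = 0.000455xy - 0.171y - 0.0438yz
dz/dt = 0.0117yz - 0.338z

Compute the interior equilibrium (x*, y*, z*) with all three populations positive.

x* ≈ 615, y* ≈ 28.9, z* ≈ 2.48

From dz/dt = 0: 0.0117y* = 0.338, so y* = 28.9.
From dx/dt = 0: 1.07(1 - x*/778) = 0.00777·28.9, giving x* = 778·(1 - 0.21) = 615.
From dy/dt = 0: 0.000455·615 - 0.171 = 0.0438z*, so z* = 0.109/0.0438 = 2.48.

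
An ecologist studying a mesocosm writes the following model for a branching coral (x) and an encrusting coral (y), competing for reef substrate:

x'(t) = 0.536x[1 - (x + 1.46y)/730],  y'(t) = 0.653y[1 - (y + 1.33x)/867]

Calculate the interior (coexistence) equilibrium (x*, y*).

Setting both brackets to zero gives the nullclines x + 1.46y = 730 and 1.33x + y = 867.
Substituting y = 867 - 1.33x into the first: x(1 - 1.46·1.33) = 730 - 1.46·867.
So x* = -536/-0.942 = 569, and then y* = 867 - 1.33·569 = 110.

x* ≈ 569, y* ≈ 110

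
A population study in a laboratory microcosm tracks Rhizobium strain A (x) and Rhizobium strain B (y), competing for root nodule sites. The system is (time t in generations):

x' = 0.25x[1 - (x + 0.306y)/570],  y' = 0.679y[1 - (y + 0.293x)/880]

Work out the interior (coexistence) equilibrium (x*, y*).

x* ≈ 330, y* ≈ 783

Setting both brackets to zero gives the nullclines x + 0.306y = 570 and 0.293x + y = 880.
Substituting y = 880 - 0.293x into the first: x(1 - 0.306·0.293) = 570 - 0.306·880.
So x* = 301/0.91 = 330, and then y* = 880 - 0.293·330 = 783.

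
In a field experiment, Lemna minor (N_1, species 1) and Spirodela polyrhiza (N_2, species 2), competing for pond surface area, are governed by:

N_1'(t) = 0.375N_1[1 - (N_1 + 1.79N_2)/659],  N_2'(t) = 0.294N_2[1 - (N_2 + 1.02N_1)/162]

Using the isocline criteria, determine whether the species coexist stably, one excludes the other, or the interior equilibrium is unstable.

Compare the nullcline intercepts: K1/α12 = 659/1.79 = 368 > K2 = 162; K2/α21 = 162/1.02 = 159 < K1 = 659.
Since the inequalities point opposite ways, species 1 can invade but species 2 cannot.

species 1 excludes species 2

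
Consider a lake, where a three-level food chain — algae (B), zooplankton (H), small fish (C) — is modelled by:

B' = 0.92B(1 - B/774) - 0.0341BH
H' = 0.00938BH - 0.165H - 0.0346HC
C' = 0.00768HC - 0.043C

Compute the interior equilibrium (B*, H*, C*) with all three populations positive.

From dC/dt = 0: 0.00768H* = 0.043, so H* = 5.6.
From dB/dt = 0: 0.92(1 - B*/774) = 0.0341·5.6, giving B* = 774·(1 - 0.208) = 613.
From dH/dt = 0: 0.00938·613 - 0.165 = 0.0346C*, so C* = 5.59/0.0346 = 162.

B* ≈ 613, H* ≈ 5.6, C* ≈ 162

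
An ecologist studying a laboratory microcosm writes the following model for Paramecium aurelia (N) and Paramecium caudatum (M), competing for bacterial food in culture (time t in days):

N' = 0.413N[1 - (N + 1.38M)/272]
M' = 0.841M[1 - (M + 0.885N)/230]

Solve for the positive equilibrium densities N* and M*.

N* ≈ 205, M* ≈ 48.4

Setting both brackets to zero gives the nullclines N + 1.38M = 272 and 0.885N + M = 230.
Substituting M = 230 - 0.885N into the first: N(1 - 1.38·0.885) = 272 - 1.38·230.
So N* = -45.4/-0.221 = 205, and then M* = 230 - 0.885·205 = 48.4.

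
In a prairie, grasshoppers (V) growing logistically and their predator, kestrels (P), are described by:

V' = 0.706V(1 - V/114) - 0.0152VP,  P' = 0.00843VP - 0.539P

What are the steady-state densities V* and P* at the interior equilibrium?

V* ≈ 63.9, P* ≈ 20.4

From dP/dt = 0 with P > 0: 0.00843V* = 0.539, so V* = 63.9.
Substitute into dV/dt = 0: 0.706(1 - 63.9/114) = 0.0152P*.
The bracket is 0.439, giving P* = 0.31/0.0152 = 20.4.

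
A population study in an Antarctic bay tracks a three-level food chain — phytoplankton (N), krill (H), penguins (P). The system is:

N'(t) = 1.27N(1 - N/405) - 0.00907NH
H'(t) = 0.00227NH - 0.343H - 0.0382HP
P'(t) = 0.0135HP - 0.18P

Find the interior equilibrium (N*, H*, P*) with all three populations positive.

N* ≈ 366, H* ≈ 13.3, P* ≈ 12.8

From dP/dt = 0: 0.0135H* = 0.18, so H* = 13.3.
From dN/dt = 0: 1.27(1 - N*/405) = 0.00907·13.3, giving N* = 405·(1 - 0.0952) = 366.
From dH/dt = 0: 0.00227·366 - 0.343 = 0.0382P*, so P* = 0.489/0.0382 = 12.8.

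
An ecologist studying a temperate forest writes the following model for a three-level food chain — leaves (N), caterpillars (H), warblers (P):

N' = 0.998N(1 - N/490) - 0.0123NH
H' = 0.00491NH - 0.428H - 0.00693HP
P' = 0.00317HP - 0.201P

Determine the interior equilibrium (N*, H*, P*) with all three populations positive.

From dP/dt = 0: 0.00317H* = 0.201, so H* = 63.4.
From dN/dt = 0: 0.998(1 - N*/490) = 0.0123·63.4, giving N* = 490·(1 - 0.781) = 107.
From dH/dt = 0: 0.00491·107 - 0.428 = 0.00693P*, so P* = 0.0978/0.00693 = 14.1.

N* ≈ 107, H* ≈ 63.4, P* ≈ 14.1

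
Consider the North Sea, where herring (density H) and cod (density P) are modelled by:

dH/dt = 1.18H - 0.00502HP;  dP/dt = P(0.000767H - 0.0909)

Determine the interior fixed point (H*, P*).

Set dP/dt = 0 with P > 0: 0.000767H - 0.0909 = 0, so H* = 0.0909/0.000767 = 119.
Set dH/dt = 0 with H > 0: 1.18 - 0.00502P = 0, so P* = 1.18/0.00502 = 235.

H* ≈ 119, P* ≈ 235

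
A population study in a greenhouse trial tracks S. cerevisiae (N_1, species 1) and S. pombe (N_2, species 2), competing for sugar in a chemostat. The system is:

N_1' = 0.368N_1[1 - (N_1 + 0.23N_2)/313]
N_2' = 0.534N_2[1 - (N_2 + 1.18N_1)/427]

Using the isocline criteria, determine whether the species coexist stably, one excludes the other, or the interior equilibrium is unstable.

Compare the nullcline intercepts: K1/α12 = 313/0.23 = 1360 > K2 = 427; K2/α21 = 427/1.18 = 362 > K1 = 313.
Since both inequalities hold, each species can invade when rare, so the interior equilibrium is stable.

stable coexistence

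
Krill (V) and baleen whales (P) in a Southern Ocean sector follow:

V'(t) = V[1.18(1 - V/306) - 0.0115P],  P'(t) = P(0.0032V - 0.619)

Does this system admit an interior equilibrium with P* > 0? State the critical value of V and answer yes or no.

The predator equation gives dP/dt > 0 only when V > 0.619/0.0032 = 193.
Without the predator, V → K = 306. Since 306 > 193, the predator can invade and persist.

Threshold V = 193; K > 193, so yes, the predator persists.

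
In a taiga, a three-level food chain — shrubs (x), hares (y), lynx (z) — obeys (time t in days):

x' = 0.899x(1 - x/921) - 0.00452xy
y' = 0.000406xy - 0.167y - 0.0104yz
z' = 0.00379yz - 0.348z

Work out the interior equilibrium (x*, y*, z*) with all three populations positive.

From dz/dt = 0: 0.00379y* = 0.348, so y* = 91.8.
From dx/dt = 0: 0.899(1 - x*/921) = 0.00452·91.8, giving x* = 921·(1 - 0.462) = 496.
From dy/dt = 0: 0.000406·496 - 0.167 = 0.0104z*, so z* = 0.0343/0.0104 = 3.3.

x* ≈ 496, y* ≈ 91.8, z* ≈ 3.3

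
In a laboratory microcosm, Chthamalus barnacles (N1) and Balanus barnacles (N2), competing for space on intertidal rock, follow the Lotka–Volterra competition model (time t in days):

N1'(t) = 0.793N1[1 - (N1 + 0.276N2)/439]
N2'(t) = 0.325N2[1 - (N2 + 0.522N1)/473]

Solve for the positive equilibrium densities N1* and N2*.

Setting both brackets to zero gives the nullclines N1 + 0.276N2 = 439 and 0.522N1 + N2 = 473.
Substituting N2 = 473 - 0.522N1 into the first: N1(1 - 0.276·0.522) = 439 - 0.276·473.
So N1* = 308/0.856 = 360, and then N2* = 473 - 0.522·360 = 285.

N1* ≈ 360, N2* ≈ 285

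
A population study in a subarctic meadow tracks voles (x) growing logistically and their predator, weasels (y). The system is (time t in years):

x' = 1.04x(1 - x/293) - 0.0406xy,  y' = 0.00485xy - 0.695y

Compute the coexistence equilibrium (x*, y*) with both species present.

x* ≈ 143, y* ≈ 13.1

From dy/dt = 0 with y > 0: 0.00485x* = 0.695, so x* = 143.
Substitute into dx/dt = 0: 1.04(1 - 143/293) = 0.0406y*.
The bracket is 0.511, giving y* = 0.531/0.0406 = 13.1.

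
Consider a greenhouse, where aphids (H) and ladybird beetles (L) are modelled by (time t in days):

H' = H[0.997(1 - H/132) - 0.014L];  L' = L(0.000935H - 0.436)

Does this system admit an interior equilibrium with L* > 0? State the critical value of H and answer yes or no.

The predator equation gives dL/dt > 0 only when H > 0.436/0.000935 = 466.
Without the predator, H → K = 132. Since 132 < 466, the predator cannot invade.

Threshold H = 466; K < 466, so no, the predator goes extinct.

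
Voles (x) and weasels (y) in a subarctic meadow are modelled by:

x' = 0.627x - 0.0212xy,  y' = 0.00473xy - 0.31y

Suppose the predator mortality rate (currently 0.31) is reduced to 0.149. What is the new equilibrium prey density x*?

x* ≈ 31.5

At the interior fixed point, setting dy/dt = 0 with y > 0 fixes x* = (predator death rate)/(xy coefficient) — independent of the other coefficients.
With the change, x* = 0.149/0.00473 = 31.5; it falls from 65.5.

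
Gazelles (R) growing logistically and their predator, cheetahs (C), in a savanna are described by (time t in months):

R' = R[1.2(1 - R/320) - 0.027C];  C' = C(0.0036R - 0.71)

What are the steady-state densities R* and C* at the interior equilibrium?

R* ≈ 197, C* ≈ 17.1

From dC/dt = 0 with C > 0: 0.0036R* = 0.71, so R* = 197.
Substitute into dR/dt = 0: 1.2(1 - 197/320) = 0.027C*.
The bracket is 0.384, giving C* = 0.46/0.027 = 17.1.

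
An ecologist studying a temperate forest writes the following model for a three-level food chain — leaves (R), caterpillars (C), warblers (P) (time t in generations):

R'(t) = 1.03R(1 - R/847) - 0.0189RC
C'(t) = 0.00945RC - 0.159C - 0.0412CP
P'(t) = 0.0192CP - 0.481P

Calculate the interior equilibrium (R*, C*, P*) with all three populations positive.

From dP/dt = 0: 0.0192C* = 0.481, so C* = 25.1.
From dR/dt = 0: 1.03(1 - R*/847) = 0.0189·25.1, giving R* = 847·(1 - 0.46) = 458.
From dC/dt = 0: 0.00945·458 - 0.159 = 0.0412P*, so P* = 4.17/0.0412 = 101.

R* ≈ 458, C* ≈ 25.1, P* ≈ 101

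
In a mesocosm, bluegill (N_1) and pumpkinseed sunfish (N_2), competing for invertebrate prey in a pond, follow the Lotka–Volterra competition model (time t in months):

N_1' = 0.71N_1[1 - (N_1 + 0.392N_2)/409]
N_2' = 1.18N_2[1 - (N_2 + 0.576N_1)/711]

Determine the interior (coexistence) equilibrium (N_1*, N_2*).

N_1* ≈ 168, N_2* ≈ 614

Setting both brackets to zero gives the nullclines N_1 + 0.392N_2 = 409 and 0.576N_1 + N_2 = 711.
Substituting N_2 = 711 - 0.576N_1 into the first: N_1(1 - 0.392·0.576) = 409 - 0.392·711.
So N_1* = 130/0.774 = 168, and then N_2* = 711 - 0.576·168 = 614.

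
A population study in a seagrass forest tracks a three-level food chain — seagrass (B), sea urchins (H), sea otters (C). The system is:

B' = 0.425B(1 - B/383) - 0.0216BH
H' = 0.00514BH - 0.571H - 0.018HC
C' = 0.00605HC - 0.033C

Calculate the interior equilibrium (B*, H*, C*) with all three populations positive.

From dC/dt = 0: 0.00605H* = 0.033, so H* = 5.45.
From dB/dt = 0: 0.425(1 - B*/383) = 0.0216·5.45, giving B* = 383·(1 - 0.277) = 277.
From dH/dt = 0: 0.00514·277 - 0.571 = 0.018C*, so C* = 0.852/0.018 = 47.3.

B* ≈ 277, H* ≈ 5.45, C* ≈ 47.3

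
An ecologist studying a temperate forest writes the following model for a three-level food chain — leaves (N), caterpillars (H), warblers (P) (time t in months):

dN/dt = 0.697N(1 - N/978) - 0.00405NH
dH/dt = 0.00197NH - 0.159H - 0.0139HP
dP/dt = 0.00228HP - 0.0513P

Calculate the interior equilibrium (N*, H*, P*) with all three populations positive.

From dP/dt = 0: 0.00228H* = 0.0513, so H* = 22.5.
From dN/dt = 0: 0.697(1 - N*/978) = 0.00405·22.5, giving N* = 978·(1 - 0.131) = 850.
From dH/dt = 0: 0.00197·850 - 0.159 = 0.0139P*, so P* = 1.52/0.0139 = 109.

N* ≈ 850, H* ≈ 22.5, P* ≈ 109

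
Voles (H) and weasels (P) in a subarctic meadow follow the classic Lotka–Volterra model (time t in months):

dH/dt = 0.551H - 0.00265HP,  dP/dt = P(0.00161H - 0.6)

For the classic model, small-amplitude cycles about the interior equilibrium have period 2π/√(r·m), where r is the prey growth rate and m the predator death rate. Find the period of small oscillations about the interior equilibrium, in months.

T ≈ 10.9 months

Here r = 0.551 and m = 0.6, so r·m = 0.331.
ω = √0.331 = 0.575 per month, hence T = 2π/ω ≈ 10.9 months.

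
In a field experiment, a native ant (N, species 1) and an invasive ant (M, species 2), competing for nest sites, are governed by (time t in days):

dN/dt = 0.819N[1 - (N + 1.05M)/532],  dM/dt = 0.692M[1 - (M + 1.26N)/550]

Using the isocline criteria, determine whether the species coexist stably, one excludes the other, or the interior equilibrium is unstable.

Compare the nullcline intercepts: K1/α12 = 532/1.05 = 507 < K2 = 550; K2/α21 = 550/1.26 = 437 < K1 = 532.
Since both are reversed, neither can invade when rare; the interior point is a saddle.

unstable coexistence (outcome depends on initial conditions)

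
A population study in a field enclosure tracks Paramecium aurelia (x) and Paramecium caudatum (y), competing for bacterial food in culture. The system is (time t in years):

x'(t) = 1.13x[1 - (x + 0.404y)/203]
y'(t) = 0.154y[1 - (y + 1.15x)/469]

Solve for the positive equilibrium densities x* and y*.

x* ≈ 25.3, y* ≈ 440

Setting both brackets to zero gives the nullclines x + 0.404y = 203 and 1.15x + y = 469.
Substituting y = 469 - 1.15x into the first: x(1 - 0.404·1.15) = 203 - 0.404·469.
So x* = 13.5/0.535 = 25.3, and then y* = 469 - 1.15·25.3 = 440.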